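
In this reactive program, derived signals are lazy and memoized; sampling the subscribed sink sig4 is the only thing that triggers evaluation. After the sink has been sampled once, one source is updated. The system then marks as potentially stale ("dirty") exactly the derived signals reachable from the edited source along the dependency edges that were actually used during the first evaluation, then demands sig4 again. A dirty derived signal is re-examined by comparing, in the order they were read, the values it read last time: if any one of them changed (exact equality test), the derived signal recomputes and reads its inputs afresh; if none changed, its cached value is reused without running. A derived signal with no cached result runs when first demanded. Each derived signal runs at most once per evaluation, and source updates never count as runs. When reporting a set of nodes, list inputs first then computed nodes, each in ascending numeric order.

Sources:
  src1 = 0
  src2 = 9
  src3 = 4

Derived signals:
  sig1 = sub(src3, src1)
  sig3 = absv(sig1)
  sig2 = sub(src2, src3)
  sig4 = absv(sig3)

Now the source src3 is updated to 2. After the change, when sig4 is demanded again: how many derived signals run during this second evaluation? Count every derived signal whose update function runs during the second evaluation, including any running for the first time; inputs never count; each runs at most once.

3 derived signals run: sig1, sig3, sig4.

First demand of the output computes:
  sig1 = sub(4, 0) = 4
  sig3 = absv(4) = 4
  sig4 = absv(4) = 4

After the edit, cleaning proceeds:
  sig1: a read changed (src3 4->2) — executes, giving 2.
  sig3: a read changed (sig1 4->2) — executes, giving 2.
  sig4: a read changed (sig3 4->2) — executes, giving 2.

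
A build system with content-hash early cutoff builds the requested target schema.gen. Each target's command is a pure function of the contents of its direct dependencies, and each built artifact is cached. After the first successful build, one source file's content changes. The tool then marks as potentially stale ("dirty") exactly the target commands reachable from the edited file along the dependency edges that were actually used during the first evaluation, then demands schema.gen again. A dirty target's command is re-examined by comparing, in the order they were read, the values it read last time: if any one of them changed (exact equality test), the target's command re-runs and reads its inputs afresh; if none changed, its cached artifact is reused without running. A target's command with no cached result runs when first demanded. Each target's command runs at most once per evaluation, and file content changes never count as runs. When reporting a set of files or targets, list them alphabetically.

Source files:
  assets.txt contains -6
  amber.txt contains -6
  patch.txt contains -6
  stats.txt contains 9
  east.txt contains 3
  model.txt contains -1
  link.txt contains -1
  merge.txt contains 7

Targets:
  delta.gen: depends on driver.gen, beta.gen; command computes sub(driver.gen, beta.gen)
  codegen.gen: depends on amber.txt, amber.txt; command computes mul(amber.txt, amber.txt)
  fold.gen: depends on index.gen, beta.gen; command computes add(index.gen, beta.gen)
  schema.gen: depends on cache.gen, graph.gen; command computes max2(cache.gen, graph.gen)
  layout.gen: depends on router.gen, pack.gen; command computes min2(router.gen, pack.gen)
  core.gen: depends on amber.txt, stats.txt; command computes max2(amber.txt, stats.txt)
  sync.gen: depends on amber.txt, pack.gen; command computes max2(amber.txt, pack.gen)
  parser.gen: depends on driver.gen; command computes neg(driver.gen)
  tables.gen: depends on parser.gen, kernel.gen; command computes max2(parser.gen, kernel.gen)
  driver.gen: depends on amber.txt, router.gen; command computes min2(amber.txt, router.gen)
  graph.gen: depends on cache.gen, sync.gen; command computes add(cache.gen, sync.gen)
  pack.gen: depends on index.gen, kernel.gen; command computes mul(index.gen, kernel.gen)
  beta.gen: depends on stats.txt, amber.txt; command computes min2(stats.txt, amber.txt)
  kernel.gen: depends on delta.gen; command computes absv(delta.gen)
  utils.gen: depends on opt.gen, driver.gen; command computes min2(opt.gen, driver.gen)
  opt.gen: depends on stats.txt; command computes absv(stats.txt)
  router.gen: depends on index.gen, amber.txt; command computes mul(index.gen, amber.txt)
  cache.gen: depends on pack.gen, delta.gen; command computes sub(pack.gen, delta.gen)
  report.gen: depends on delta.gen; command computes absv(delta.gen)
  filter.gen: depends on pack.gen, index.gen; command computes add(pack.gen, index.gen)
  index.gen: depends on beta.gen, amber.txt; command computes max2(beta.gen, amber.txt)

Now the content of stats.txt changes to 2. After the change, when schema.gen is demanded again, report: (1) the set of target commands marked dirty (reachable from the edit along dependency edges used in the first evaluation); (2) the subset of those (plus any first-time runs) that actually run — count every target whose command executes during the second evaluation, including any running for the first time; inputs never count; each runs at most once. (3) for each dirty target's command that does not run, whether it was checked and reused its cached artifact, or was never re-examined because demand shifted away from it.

First evaluation (everything demanded from the output):
  beta.gen = min2(9, -6) = -6
  index.gen = max2(-6, -6) = -6
  router.gen = mul(-6, -6) = 36
  driver.gen = min2(-6, 36) = -6
  delta.gen = sub(-6, -6) = 0
  kernel.gen = absv(0) = 0
  pack.gen = mul(-6, 0) = 0
  cache.gen = sub(0, 0) = 0
  sync.gen = max2(-6, 0) = 0
  graph.gen = add(0, 0) = 0
  schema.gen = max2(0, 0) = 0

Propagation after the edit:
  beta.gen: runs — stats.txt 9->2; result -6 (same value as before).
  index.gen: checked — values it read are unchanged (beta.gen unchanged, amber.txt unchanged); reused cached -6 without running.
  router.gen: checked — values it read are unchanged (index.gen unchanged, amber.txt unchanged); reused cached 36 without running.
  driver.gen: checked — values it read are unchanged (amber.txt unchanged, router.gen unchanged); reused cached -6 without running.
  delta.gen: checked — values it read are unchanged (driver.gen unchanged, beta.gen unchanged); reused cached 0 without running.
  kernel.gen: checked — values it read are unchanged (delta.gen unchanged); reused cached 0 without running.
  pack.gen: checked — values it read are unchanged (index.gen unchanged, kernel.gen unchanged); reused cached 0 without running.
  cache.gen: checked — values it read are unchanged (pack.gen unchanged, delta.gen unchanged); reused cached 0 without running.
  sync.gen: checked — values it read are unchanged (amber.txt unchanged, pack.gen unchanged); reused cached 0 without running.
  graph.gen: checked — values it read are unchanged (cache.gen unchanged, sync.gen unchanged); reused cached 0 without running.
  schema.gen: checked — values it read are unchanged (cache.gen unchanged, graph.gen unchanged); reused cached 0 without running.

Key observation: the change is absorbed at beta.gen — it re-runs but produces the same value, and the output's value is unchanged.

Marked dirty: beta.gen, cache.gen, delta.gen, driver.gen, graph.gen, index.gen, kernel.gen, pack.gen, router.gen, schema.gen, sync.gen.
Target commands that run: beta.gen — 1 in total.
Checked but reused from cache: cache.gen, delta.gen, driver.gen, graph.gen, index.gen, kernel.gen, pack.gen, router.gen, schema.gen, sync.gen.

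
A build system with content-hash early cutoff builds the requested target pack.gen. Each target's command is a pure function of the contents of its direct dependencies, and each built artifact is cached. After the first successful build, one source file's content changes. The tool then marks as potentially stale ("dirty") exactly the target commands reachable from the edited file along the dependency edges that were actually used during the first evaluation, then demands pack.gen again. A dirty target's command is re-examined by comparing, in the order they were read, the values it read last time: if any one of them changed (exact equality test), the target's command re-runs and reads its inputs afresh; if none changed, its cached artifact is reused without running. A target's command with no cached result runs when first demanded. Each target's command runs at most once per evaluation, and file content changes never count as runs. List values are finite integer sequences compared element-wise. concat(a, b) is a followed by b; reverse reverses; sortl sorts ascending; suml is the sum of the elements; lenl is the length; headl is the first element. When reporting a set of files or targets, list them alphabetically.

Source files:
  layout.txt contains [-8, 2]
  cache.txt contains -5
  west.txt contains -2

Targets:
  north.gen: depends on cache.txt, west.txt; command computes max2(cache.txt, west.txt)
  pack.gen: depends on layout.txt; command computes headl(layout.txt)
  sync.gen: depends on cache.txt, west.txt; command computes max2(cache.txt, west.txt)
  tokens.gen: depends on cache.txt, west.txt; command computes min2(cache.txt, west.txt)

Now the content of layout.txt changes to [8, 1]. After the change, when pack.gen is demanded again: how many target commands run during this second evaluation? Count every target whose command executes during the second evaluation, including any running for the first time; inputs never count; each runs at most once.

First evaluation (everything demanded from the output):
  pack.gen = headl([-8, 2]) = -8

Propagation after the edit:
  pack.gen: runs — layout.txt [-8, 2]->[8, 1]; result 8.

Target commands that run: pack.gen — 1 in total.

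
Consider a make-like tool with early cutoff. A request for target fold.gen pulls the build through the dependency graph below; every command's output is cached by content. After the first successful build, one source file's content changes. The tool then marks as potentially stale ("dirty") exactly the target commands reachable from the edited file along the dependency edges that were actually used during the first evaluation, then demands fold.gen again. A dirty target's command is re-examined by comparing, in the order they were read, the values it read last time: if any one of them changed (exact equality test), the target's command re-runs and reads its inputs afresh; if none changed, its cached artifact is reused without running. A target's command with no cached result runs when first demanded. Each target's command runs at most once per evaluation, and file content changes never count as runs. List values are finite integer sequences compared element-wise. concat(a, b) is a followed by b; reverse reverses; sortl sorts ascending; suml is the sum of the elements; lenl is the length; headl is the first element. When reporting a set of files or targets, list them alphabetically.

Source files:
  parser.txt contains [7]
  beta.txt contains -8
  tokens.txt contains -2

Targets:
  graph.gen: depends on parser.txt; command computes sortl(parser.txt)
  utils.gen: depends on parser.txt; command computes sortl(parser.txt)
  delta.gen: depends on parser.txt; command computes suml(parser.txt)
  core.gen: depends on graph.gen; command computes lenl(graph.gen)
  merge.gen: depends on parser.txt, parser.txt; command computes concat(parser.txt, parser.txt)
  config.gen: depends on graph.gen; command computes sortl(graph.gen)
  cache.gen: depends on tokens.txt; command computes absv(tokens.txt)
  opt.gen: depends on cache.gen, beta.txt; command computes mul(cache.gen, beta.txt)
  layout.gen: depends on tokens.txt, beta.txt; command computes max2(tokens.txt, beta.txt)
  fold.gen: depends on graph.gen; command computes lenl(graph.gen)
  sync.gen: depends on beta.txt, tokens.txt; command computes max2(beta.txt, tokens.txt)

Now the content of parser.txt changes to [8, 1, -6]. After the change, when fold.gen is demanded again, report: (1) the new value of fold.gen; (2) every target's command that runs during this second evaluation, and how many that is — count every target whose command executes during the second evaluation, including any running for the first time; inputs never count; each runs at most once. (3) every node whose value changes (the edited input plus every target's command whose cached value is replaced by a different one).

Demanding fold.gen again yields 3.
2 target commands run: fold.gen, graph.gen.
The nodes whose values change: fold.gen, graph.gen, parser.txt.

First demand of the output computes:
  graph.gen = sortl([7]) = [7]
  fold.gen = lenl([7]) = 1

After the edit, cleaning proceeds:
  graph.gen: a read changed (parser.txt [7]->[8, 1, -6]) — executes, giving [-6, 1, 8].
  fold.gen: a read changed (graph.gen [7]->[-6, 1, 8]) — executes, giving 3.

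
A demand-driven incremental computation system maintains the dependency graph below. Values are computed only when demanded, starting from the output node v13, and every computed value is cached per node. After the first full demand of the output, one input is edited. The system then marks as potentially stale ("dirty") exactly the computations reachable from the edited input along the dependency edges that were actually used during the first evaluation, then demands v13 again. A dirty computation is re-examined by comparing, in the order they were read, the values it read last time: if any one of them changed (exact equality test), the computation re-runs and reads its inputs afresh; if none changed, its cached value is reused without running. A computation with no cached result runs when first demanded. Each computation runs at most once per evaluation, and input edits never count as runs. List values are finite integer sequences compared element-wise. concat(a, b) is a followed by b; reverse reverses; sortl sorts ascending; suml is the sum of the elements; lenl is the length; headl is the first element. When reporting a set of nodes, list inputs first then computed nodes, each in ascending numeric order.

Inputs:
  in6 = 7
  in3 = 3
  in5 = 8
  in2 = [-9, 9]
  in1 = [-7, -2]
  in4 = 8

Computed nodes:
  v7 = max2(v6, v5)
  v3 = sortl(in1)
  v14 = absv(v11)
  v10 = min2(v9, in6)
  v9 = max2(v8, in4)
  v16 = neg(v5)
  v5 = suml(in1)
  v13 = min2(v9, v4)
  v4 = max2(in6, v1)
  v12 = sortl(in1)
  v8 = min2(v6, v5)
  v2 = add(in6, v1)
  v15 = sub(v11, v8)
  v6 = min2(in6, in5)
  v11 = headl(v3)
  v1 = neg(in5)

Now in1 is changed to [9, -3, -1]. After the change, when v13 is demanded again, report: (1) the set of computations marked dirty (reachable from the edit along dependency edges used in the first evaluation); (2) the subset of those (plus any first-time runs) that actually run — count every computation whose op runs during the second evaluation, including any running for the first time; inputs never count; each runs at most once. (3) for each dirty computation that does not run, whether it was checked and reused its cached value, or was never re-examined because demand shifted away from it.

Marked dirty: v5, v8, v9, v13.
Computations that run: v5, v8, v9 — 3 in total.
Checked but reused from cache: v13.
Key observation: the change is absorbed at v9 — it re-runs but produces the same value, and the output's value is unchanged.

First evaluation (everything demanded from the output):
  v1 = neg(8) = -8
  v4 = max2(7, -8) = 7
  v5 = suml([-7, -2]) = -9
  v6 = min2(7, 8) = 7
  v8 = min2(7, -9) = -9
  v9 = max2(-9, 8) = 8
  v13 = min2(8, 7) = 7

Propagation after the edit:
  v5: runs — in1 [-7, -2]->[9, -3, -1]; result 5.
  v8: runs — v5 -9->5; result 5.
  v9: runs — v8 -9->5; result 8 (same value as before).
  v13: checked — values it read are unchanged (v9 unchanged, v4 unchanged); reused cached 7 without running.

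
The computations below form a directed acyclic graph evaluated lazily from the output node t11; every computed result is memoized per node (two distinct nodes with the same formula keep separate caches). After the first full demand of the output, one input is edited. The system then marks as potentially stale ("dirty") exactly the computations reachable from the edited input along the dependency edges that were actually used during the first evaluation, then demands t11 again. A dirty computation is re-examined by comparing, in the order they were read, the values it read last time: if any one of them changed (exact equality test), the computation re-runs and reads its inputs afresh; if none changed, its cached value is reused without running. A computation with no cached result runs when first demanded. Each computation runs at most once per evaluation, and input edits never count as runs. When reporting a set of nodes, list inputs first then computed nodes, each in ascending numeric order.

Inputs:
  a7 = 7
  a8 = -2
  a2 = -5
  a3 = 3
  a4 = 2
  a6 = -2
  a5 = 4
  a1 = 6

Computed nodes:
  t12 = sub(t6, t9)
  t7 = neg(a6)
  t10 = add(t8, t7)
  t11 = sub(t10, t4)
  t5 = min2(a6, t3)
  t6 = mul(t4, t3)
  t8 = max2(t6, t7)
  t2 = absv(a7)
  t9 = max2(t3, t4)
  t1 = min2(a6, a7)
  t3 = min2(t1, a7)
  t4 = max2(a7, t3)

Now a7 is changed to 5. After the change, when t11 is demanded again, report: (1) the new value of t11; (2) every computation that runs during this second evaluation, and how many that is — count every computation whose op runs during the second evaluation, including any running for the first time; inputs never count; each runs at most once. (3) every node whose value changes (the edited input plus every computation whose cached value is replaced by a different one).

First demand of the output computes:
  t1 = min2(-2, 7) = -2
  t3 = min2(-2, 7) = -2
  t4 = max2(7, -2) = 7
  t6 = mul(7, -2) = -14
  t7 = neg(-2) = 2
  t8 = max2(-14, 2) = 2
  t10 = add(2, 2) = 4
  t11 = sub(4, 7) = -3

After the edit, cleaning proceeds:
  t1: a read changed (a7 7->5) — executes, giving -2 — identical to its old value.
  t3: a read changed (a7 7->5) — executes, giving -2 — identical to its old value.
  t4: a read changed (a7 7->5) — executes, giving 5.
  t6: a read changed (t4 7->5) — executes, giving -10.
  t8: a read changed (t6 -14->-10) — executes, giving 2 — identical to its old value.
  t10: dirty, but its reads are unchanged (t8 unchanged, t7 unchanged); cached 4 stands.
  t11: a read changed (t4 7->5) — executes, giving -1.

Note where the cutoff bites: t10 is checked, finds nothing changed, and keeps its cache.

Demanding t11 again yields -1.
6 computations run: t1, t3, t4, t6, t8, t11.
The nodes whose values change: a7, t4, t6, t11.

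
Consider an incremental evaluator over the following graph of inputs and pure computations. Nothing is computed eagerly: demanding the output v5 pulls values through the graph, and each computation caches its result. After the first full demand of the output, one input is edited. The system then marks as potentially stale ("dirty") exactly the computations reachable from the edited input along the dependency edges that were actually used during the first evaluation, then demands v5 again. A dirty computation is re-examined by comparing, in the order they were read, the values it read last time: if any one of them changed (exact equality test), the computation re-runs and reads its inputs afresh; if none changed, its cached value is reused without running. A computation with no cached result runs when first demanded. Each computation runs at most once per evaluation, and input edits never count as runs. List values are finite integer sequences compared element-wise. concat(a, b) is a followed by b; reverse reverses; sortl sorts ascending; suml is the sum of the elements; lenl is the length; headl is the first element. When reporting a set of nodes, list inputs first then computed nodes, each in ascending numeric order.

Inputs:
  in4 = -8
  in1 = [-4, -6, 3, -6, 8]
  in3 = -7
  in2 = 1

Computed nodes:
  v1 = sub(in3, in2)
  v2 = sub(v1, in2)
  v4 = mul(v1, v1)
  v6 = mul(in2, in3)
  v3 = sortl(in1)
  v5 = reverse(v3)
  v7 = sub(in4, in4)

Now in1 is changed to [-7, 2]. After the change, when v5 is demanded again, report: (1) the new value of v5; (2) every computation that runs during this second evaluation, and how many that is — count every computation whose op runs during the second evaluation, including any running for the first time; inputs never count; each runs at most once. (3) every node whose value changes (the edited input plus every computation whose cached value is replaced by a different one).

Initial pass — values computed on the first demand:
  v3 = sortl([-4, -6, 3, -6, 8]) = [-6, -6, -4, 3, 8]
  v5 = reverse([-6, -6, -4, 3, 8]) = [8, 3, -4, -6, -6]

Second demand — change propagation:
  v3: re-runs because in1 [-4, -6, 3, -6, 8]->[-7, 2]; new result [-7, 2].
  v5: re-runs because v3 [-6, -6, -4, 3, 8]->[-7, 2]; new result [2, -7].

v5 now evaluates to [2, -7].
Run set: v3, v5 (2 run).
Changed values: in1, v3, v5.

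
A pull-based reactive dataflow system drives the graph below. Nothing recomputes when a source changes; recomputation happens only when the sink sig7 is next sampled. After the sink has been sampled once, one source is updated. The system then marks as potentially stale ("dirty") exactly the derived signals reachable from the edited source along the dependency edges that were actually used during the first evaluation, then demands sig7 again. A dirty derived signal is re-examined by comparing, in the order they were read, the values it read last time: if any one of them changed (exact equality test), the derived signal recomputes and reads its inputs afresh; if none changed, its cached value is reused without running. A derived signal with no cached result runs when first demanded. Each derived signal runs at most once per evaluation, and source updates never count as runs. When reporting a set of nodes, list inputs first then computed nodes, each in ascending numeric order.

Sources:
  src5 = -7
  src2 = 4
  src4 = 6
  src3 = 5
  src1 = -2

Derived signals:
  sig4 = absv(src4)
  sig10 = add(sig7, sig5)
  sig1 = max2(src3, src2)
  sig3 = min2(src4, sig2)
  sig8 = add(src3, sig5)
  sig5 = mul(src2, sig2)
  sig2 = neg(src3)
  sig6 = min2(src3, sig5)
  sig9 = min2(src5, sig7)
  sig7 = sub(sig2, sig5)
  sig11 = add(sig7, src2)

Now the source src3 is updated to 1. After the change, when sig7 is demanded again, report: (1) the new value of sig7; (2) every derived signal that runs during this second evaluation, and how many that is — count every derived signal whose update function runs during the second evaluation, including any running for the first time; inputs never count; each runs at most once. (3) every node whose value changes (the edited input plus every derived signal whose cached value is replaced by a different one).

First evaluation (everything demanded from the output):
  sig2 = neg(5) = -5
  sig5 = mul(4, -5) = -20
  sig7 = sub(-5, -20) = 15

Propagation after the edit:
  sig2: runs — src3 5->1; result -1.
  sig5: runs — sig2 -5->-1; result -4.
  sig7: runs — sig2 -5->-1; sig5 -20->-4; result 3.

New value of sig7: 3.
Derived signals that run: sig2, sig5, sig7 — 3 in total.
Values that change: src3, sig2, sig5, sig7.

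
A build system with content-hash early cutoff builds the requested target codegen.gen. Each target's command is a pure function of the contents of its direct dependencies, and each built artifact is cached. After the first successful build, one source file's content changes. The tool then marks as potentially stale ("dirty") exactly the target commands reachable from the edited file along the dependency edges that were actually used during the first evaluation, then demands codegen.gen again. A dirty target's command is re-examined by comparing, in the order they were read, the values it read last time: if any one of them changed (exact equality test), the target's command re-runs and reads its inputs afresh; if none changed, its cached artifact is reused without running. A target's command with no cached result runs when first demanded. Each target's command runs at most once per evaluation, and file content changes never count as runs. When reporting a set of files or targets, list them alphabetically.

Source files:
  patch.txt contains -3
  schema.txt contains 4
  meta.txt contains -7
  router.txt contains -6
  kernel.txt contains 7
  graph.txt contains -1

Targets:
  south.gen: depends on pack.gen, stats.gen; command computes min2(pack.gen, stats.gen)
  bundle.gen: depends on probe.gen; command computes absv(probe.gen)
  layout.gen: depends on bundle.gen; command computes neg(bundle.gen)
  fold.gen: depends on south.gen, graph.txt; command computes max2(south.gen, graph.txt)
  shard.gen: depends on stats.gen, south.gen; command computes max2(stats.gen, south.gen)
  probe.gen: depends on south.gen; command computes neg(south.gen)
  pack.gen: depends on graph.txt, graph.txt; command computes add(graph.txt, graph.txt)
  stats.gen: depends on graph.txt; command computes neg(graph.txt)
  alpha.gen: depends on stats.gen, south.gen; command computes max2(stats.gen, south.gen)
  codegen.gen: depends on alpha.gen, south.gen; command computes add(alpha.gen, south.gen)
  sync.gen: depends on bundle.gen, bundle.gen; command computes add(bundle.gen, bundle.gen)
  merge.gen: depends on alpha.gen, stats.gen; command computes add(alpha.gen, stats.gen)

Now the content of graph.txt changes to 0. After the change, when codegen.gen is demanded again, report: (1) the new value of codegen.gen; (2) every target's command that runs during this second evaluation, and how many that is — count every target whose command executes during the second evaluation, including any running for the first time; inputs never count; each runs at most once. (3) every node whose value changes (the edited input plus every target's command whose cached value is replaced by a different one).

First evaluation (everything demanded from the output):
  pack.gen = add(-1, -1) = -2
  stats.gen = neg(-1) = 1
  south.gen = min2(-2, 1) = -2
  alpha.gen = max2(1, -2) = 1
  codegen.gen = add(1, -2) = -1

Propagation after the edit:
  pack.gen: runs — graph.txt -1->0; graph.txt -1->0; result 0.
  stats.gen: runs — graph.txt -1->0; result 0.
  south.gen: runs — pack.gen -2->0; stats.gen 1->0; result 0.
  alpha.gen: runs — stats.gen 1->0; south.gen -2->0; result 0.
  codegen.gen: runs — alpha.gen 1->0; south.gen -2->0; result 0.

New value of codegen.gen: 0.
Target commands that run: alpha.gen, codegen.gen, pack.gen, south.gen, stats.gen — 5 in total.
Values that change: alpha.gen, codegen.gen, graph.txt, pack.gen, south.gen, stats.gen.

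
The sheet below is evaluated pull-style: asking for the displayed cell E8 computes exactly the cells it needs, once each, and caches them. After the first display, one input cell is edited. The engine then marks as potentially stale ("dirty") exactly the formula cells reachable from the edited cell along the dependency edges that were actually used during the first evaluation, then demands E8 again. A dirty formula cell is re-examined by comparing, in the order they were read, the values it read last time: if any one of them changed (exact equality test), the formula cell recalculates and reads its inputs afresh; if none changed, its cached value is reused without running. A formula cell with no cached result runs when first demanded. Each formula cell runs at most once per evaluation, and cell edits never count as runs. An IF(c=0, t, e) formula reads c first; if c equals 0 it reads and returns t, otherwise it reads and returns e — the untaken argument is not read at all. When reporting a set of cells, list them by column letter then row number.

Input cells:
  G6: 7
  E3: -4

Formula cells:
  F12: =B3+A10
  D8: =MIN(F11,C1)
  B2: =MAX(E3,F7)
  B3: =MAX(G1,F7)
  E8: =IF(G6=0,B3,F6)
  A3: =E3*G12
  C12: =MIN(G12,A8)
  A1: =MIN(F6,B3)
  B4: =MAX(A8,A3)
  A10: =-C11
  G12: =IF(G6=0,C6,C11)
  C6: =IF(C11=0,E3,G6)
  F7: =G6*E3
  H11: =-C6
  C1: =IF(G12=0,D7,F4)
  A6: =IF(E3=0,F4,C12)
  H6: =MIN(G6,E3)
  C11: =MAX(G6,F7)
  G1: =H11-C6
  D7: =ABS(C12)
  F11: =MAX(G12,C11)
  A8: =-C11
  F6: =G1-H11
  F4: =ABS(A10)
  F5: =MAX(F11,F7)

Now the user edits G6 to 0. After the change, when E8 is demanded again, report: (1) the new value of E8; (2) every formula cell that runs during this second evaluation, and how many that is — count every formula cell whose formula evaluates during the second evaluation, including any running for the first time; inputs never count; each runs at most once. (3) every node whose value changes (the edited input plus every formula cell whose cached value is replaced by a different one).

First demand of the output computes:
  F7 = 7 * -4 = -28
  C11 = MAX(7, -28) = 7
  C6 = IF(C11=0: C11=7 -> else branch G6) = 7
  H11 = -(7) = -7
  G1 = -7 - 7 = -14
  F6 = -14 - -7 = -7
  E8 = IF(G6=0: G6=7 -> else branch F6) = -7

After the edit, cleaning proceeds:
  F7: a read changed (G6 7->0) — executes, giving 0.
  C11: a read changed (G6 7->0; F7 -28->0) — executes, giving 0.
  C6: a read changed (C11 7->0; G6 7->0) — executes, giving -4.
  H11: a read changed (C6 7->-4) — executes, giving 4.
  G1: a read changed (H11 -7->4; C6 7->-4) — executes, giving 8.
  B3: had never run; runs now, result 8.
  F6: stays stale; no demand reaches it after the flip.
  E8: a read changed (G6 7->0) — executes, giving 8.

Note the branch switch — demand abandons F6, which is never re-examined.

Demanding E8 again yields 8.
7 formula cells run: B3, C6, C11, E8, F7, G1, H11.
The nodes whose values change: C6, C11, E8, F7, G1, G6, H11.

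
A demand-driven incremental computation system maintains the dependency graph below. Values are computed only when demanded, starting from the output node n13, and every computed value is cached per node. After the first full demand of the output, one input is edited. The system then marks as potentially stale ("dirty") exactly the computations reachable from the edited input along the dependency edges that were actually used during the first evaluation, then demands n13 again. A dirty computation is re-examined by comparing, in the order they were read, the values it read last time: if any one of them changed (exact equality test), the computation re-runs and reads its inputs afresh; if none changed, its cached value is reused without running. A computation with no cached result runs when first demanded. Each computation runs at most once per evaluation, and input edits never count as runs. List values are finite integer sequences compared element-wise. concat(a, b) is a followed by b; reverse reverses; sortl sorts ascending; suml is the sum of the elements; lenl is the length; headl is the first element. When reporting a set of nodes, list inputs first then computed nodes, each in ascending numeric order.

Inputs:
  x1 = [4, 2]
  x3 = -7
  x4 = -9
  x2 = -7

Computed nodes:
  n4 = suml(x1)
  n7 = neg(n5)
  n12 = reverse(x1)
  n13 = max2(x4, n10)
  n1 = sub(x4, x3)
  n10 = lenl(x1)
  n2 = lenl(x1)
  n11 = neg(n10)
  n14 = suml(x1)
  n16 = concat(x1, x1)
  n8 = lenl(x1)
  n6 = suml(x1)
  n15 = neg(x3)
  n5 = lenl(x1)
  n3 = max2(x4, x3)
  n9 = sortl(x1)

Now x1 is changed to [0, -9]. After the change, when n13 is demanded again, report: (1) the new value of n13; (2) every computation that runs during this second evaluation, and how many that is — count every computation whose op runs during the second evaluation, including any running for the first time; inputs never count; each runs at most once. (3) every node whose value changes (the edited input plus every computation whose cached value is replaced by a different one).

First evaluation (everything demanded from the output):
  n10 = lenl([4, 2]) = 2
  n13 = max2(-9, 2) = 2

Propagation after the edit:
  n10: runs — x1 [4, 2]->[0, -9]; result 2 (same value as before).
  n13: checked — values it read are unchanged (x4 unchanged, n10 unchanged); reused cached 2 without running.

Key observation: the change is absorbed at n10 — it re-runs but produces the same value, and the output's value is unchanged.

New value of n13: 2.
Computations that run: n10 — 1 in total.
Values that change: x1.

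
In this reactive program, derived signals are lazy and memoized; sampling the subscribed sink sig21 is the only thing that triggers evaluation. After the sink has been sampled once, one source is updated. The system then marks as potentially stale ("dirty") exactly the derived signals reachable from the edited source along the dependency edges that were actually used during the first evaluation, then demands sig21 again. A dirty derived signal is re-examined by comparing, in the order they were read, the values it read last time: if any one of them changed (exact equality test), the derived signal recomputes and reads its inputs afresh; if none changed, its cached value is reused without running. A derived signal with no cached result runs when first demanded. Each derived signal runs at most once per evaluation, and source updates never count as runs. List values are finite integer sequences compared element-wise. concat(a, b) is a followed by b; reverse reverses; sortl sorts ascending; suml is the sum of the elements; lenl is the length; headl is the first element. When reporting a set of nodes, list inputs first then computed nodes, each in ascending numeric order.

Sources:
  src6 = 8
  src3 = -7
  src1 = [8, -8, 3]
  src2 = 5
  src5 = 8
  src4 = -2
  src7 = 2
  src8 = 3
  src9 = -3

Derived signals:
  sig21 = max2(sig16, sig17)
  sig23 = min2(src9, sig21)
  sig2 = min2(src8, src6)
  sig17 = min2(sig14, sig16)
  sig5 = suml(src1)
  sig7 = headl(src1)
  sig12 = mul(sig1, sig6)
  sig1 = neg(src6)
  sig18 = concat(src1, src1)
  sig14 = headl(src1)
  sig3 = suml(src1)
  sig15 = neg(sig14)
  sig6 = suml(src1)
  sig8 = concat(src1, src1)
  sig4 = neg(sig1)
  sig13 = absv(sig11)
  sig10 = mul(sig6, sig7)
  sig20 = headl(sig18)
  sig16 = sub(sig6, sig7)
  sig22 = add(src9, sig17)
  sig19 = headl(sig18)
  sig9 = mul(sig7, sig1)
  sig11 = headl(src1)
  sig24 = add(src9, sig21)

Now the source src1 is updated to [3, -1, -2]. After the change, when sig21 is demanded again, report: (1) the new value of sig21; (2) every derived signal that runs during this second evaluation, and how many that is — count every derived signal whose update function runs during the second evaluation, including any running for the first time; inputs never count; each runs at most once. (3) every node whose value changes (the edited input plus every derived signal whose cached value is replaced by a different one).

Demanding sig21 again yields -3.
6 derived signals run: sig6, sig7, sig14, sig16, sig17, sig21.
The nodes whose values change: src1, sig6, sig7, sig14, sig16, sig17, sig21.

First demand of the output computes:
  sig6 = suml([8, -8, 3]) = 3
  sig7 = headl([8, -8, 3]) = 8
  sig14 = headl([8, -8, 3]) = 8
  sig16 = sub(3, 8) = -5
  sig17 = min2(8, -5) = -5
  sig21 = max2(-5, -5) = -5

After the edit, cleaning proceeds:
  sig6: a read changed (src1 [8, -8, 3]->[3, -1, -2]) — executes, giving 0.
  sig7: a read changed (src1 [8, -8, 3]->[3, -1, -2]) — executes, giving 3.
  sig14: a read changed (src1 [8, -8, 3]->[3, -1, -2]) — executes, giving 3.
  sig16: a read changed (sig6 3->0; sig7 8->3) — executes, giving -3.
  sig17: a read changed (sig14 8->3; sig16 -5->-3) — executes, giving -3.
  sig21: a read changed (sig16 -5->-3; sig17 -5->-3) — executes, giving -3.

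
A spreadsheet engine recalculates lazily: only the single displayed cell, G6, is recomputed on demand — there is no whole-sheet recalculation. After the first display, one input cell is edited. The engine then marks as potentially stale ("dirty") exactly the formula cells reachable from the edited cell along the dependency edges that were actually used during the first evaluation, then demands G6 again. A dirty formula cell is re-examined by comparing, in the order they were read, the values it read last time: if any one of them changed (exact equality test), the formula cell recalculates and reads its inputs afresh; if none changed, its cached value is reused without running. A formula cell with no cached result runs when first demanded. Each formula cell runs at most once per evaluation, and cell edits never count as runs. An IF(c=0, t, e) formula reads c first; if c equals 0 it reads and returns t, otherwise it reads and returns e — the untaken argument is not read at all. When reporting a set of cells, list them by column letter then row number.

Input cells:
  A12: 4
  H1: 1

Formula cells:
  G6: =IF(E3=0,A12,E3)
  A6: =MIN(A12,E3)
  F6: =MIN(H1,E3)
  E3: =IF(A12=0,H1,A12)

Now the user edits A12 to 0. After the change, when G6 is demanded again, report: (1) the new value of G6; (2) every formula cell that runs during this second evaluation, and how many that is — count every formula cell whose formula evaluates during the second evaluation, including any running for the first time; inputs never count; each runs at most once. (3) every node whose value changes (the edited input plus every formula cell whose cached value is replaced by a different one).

New value of G6: 1.
Formula cells that run: E3, G6 — 2 in total.
Values that change: A12, E3, G6.

First evaluation (everything demanded from the output):
  E3 = IF(A12=0: A12=4 -> else branch A12) = 4
  G6 = IF(E3=0: E3=4 -> else branch E3) = 4

Propagation after the edit:
  E3: runs — A12 4->0; A12 4->0; result 1.
  G6: runs — E3 4->1; E3 4->1; result 1.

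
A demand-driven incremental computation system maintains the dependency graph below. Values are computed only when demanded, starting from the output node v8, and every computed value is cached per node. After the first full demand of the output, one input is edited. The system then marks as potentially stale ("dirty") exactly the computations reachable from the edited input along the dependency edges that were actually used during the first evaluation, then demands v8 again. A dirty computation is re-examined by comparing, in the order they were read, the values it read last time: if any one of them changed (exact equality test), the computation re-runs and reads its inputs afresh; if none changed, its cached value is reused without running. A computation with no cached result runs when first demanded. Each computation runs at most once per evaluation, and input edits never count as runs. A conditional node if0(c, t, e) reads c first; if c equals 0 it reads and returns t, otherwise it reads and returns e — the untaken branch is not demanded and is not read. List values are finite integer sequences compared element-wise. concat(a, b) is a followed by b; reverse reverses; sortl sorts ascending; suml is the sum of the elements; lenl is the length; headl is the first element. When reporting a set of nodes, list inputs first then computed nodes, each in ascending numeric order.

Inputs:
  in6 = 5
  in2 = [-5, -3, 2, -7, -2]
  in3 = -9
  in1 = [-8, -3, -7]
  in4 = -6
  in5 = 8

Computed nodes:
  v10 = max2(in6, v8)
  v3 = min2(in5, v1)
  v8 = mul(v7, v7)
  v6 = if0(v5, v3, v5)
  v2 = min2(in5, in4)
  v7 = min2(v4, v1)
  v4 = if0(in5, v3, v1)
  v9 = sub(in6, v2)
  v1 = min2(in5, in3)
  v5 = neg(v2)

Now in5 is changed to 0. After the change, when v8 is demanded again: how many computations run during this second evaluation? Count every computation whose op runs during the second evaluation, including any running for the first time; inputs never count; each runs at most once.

First evaluation (everything demanded from the output):
  v1 = min2(8, -9) = -9
  v4 = if0(in5=8 -> else branch v1) = -9
  v7 = min2(-9, -9) = -9
  v8 = mul(-9, -9) = 81

Propagation after the edit:
  v1: runs — in5 8->0; result -9 (same value as before).
  v3: demanded for the first time — runs, produces -9.
  v4: runs — in5 8->0; result -9 (same value as before).
  v7: checked — values it read are unchanged (v4 unchanged, v1 unchanged); reused cached -9 without running.
  v8: checked — values it read are unchanged (v7 unchanged, v7 unchanged); reused cached 81 without running.

Key observation: a condition flipped, so demand reaches new nodes — v3 runs for the first time.

Computations that run: v1, v3, v4 — 3 in total.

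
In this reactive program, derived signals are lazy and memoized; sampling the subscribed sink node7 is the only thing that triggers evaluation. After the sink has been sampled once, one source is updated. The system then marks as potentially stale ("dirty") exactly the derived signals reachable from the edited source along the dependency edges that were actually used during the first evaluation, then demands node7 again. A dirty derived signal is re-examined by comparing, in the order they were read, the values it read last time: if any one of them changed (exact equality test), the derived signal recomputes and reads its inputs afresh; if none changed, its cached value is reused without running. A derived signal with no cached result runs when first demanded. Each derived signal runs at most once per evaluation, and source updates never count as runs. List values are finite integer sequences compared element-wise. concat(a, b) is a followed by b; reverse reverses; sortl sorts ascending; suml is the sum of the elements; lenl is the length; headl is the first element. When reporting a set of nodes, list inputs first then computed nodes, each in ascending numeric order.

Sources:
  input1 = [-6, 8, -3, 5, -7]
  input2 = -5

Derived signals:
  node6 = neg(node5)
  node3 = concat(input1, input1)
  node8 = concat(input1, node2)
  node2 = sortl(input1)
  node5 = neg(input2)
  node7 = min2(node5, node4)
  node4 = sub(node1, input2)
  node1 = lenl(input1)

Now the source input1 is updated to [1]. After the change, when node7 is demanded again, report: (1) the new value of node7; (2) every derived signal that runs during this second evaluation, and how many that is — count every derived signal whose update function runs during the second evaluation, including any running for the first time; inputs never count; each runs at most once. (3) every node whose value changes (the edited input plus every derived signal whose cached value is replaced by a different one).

First demand of the output computes:
  node1 = lenl([-6, 8, -3, 5, -7]) = 5
  node4 = sub(5, -5) = 10
  node5 = neg(-5) = 5
  node7 = min2(5, 10) = 5

After the edit, cleaning proceeds:
  node1: a read changed (input1 [-6, 8, -3, 5, -7]->[1]) — executes, giving 1.
  node4: a read changed (node1 5->1) — executes, giving 6.
  node7: a read changed (node4 10->6) — executes, giving 5 — identical to its old value.

Demanding node7 again yields 5.
3 derived signals run: node1, node4, node7.
The nodes whose values change: input1, node1, node4.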